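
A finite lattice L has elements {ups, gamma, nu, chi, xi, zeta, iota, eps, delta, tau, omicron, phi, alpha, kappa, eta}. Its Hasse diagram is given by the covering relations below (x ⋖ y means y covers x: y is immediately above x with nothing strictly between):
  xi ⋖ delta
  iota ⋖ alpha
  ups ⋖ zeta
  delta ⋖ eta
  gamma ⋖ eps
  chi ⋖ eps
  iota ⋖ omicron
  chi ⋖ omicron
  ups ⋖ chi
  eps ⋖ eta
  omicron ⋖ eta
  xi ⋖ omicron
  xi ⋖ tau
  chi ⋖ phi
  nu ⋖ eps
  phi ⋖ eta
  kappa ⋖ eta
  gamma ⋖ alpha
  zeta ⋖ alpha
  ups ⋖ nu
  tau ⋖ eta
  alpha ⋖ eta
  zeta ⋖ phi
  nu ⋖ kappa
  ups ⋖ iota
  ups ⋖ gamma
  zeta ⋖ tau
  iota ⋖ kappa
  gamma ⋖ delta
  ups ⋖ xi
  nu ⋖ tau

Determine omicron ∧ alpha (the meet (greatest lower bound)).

iota

Common lower bounds of {omicron, alpha}: iota, ups.
The greatest among these is iota.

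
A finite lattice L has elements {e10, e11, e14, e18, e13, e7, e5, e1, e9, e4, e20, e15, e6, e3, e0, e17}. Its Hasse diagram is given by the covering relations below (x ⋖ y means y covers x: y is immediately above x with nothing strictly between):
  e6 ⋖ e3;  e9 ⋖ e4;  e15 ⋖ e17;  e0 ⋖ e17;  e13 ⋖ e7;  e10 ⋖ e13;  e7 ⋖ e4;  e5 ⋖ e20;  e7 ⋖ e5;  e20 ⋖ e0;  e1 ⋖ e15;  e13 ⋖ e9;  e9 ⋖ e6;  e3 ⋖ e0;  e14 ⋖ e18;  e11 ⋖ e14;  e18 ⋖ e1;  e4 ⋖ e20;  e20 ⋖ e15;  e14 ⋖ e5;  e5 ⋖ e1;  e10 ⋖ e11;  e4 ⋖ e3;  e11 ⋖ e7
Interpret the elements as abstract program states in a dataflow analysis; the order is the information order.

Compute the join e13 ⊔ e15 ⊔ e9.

Common upper bounds of {e13, e15, e9}: e15, e17.
The least among these is e15.

e15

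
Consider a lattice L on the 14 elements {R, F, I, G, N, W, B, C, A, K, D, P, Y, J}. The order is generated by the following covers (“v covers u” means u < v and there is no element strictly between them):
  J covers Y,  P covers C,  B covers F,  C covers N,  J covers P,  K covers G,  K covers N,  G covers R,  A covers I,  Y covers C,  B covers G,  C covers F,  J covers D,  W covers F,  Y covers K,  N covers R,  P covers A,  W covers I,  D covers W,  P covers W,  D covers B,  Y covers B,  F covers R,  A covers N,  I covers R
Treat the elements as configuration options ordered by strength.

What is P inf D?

W

Common lower bounds of {P, D}: F, I, R, W.
The greatest among these is W.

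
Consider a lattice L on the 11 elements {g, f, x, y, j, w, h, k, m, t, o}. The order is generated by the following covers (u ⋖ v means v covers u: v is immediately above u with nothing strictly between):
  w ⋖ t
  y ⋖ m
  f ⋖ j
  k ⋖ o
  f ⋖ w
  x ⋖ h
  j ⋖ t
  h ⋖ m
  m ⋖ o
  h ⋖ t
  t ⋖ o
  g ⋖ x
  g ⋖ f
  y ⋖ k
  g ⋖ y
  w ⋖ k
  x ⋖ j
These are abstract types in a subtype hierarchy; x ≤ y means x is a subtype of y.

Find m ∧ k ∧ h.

Common lower bounds of {m, k, h}: g.
The greatest among these is g.

g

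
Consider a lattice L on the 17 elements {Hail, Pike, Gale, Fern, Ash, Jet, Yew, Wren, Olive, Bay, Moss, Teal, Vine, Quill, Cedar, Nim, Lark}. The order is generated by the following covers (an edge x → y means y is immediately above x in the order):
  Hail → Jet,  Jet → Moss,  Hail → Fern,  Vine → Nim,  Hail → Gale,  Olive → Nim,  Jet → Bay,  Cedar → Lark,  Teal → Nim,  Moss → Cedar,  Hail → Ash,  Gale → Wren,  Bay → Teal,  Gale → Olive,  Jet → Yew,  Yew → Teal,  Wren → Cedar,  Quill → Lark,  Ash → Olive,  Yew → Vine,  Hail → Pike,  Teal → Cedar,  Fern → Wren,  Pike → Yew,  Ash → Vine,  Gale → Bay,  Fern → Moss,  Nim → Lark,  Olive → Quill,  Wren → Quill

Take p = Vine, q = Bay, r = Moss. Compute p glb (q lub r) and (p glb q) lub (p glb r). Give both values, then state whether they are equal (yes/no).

Yew; Jet; no

q lub r = Cedar, so p glb (q lub r) = Vine glb Cedar = Yew.
p glb q = Jet and p glb r = Jet, so (p glb q) lub (p glb r) = Jet lub Jet = Jet.
Equal: no.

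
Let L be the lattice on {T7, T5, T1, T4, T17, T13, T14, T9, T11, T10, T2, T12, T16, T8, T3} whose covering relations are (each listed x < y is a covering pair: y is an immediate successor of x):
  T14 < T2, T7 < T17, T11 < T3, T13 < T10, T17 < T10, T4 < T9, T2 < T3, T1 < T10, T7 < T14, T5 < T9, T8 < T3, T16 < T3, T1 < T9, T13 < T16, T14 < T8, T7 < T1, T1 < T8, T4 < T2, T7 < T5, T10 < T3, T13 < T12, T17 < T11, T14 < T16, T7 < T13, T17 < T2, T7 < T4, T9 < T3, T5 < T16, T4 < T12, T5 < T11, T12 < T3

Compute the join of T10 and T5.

Common upper bounds of {T10, T5}: T3.
The least among these is T3.

T3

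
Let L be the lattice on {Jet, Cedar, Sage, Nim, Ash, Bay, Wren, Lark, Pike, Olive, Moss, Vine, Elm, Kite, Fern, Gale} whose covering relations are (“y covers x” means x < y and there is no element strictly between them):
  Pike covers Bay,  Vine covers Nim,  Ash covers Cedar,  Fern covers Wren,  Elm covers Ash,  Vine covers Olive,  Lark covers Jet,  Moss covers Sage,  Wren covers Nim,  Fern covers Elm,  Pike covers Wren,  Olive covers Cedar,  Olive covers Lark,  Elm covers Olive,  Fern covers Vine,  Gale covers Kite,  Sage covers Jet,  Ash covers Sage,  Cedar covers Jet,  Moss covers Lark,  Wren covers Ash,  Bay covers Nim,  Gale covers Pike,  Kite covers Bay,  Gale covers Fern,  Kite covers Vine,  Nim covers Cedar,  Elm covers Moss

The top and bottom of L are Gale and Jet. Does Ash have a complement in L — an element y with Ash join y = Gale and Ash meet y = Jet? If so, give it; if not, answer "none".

For every candidate y, either Ash ∨ y ≠ Gale or Ash ∧ y ≠ Jet; no complement exists.

none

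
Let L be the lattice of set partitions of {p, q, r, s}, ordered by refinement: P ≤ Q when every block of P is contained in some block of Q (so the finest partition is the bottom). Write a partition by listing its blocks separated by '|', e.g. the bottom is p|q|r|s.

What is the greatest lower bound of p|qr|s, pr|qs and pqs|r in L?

p|q|r|s

The meet (common refinement) of p|qr|s, pr|qs, pqs|r intersects blocks pairwise, giving p|q|r|s.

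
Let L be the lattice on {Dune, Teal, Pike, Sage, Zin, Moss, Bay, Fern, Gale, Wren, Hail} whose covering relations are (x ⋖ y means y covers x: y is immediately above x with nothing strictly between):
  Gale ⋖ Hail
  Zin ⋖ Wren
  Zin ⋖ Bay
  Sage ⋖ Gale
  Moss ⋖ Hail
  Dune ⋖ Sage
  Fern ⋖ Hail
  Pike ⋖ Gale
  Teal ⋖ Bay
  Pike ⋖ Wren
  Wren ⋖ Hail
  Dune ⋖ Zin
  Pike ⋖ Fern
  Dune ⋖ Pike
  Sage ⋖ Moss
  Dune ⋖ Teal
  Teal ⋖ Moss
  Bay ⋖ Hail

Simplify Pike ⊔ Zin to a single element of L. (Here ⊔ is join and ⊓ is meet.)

Pike ∨ Zin = Wren

Wren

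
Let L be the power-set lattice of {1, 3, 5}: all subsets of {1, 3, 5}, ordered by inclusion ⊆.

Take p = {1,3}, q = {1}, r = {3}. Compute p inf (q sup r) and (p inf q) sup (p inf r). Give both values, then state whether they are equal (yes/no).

{1,3}; {1,3}; yes

q sup r = {1,3}, so p inf (q sup r) = {1,3} inf {1,3} = {1,3}.
p inf q = {1} and p inf r = {3}, so (p inf q) sup (p inf r) = {1} sup {3} = {1,3}.
Equal: yes.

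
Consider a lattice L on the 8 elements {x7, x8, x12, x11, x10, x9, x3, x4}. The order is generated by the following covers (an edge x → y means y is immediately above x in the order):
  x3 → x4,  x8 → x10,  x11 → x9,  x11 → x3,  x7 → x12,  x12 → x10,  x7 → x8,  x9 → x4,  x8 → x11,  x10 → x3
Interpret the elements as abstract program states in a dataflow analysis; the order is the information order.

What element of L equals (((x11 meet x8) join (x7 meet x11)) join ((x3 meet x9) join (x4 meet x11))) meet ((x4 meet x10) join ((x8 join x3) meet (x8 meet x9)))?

x8

x11 ∧ x8 = x8
x7 ∧ x11 = x7
x8 ∨ x7 = x8
x3 ∧ x9 = x11
x4 ∧ x11 = x11
x11 ∨ x11 = x11
x8 ∨ x11 = x11
x4 ∧ x10 = x10
x8 ∨ x3 = x3
x8 ∧ x9 = x8
x3 ∧ x8 = x8
x10 ∨ x8 = x10
x11 ∧ x10 = x8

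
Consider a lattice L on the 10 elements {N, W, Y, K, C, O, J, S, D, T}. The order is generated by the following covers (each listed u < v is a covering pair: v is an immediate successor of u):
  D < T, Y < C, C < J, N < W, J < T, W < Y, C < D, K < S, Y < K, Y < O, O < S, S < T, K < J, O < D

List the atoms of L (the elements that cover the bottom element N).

W

The atoms are exactly the elements that cover N: W.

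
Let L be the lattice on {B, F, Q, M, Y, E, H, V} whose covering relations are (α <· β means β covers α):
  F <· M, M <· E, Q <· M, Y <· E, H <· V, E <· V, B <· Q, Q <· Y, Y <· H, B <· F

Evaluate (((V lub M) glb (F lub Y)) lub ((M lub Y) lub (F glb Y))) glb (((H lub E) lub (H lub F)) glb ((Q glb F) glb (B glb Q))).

B

V ∨ M = V
F ∨ Y = E
V ∧ E = E
M ∨ Y = E
F ∧ Y = B
E ∨ B = E
E ∨ E = E
H ∨ E = V
H ∨ F = V
V ∨ V = V
Q ∧ F = B
B ∧ Q = B
B ∧ B = B
V ∧ B = B
E ∧ B = B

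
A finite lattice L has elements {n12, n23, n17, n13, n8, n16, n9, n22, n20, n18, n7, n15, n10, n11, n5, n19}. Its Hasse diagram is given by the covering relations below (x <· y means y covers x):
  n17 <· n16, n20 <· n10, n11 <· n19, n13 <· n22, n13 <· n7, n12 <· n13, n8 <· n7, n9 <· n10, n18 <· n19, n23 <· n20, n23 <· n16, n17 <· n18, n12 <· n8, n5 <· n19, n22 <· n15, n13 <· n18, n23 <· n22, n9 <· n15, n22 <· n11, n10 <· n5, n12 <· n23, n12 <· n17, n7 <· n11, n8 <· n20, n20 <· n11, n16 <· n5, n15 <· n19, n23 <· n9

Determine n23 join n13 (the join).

n22

Common upper bounds of {n23, n13}: n11, n15, n19, n22.
The least among these is n22.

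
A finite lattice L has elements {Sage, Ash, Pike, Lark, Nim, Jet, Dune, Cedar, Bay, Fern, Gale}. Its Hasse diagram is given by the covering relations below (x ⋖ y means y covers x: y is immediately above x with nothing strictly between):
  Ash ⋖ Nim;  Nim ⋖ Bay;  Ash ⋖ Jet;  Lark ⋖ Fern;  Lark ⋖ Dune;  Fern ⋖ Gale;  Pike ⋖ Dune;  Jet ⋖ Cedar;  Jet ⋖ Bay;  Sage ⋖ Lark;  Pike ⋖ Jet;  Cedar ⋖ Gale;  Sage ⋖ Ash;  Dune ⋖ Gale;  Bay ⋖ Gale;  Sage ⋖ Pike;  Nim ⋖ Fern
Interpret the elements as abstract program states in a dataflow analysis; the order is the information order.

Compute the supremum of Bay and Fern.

Gale

Common upper bounds of {Bay, Fern}: Gale.
The least among these is Gale.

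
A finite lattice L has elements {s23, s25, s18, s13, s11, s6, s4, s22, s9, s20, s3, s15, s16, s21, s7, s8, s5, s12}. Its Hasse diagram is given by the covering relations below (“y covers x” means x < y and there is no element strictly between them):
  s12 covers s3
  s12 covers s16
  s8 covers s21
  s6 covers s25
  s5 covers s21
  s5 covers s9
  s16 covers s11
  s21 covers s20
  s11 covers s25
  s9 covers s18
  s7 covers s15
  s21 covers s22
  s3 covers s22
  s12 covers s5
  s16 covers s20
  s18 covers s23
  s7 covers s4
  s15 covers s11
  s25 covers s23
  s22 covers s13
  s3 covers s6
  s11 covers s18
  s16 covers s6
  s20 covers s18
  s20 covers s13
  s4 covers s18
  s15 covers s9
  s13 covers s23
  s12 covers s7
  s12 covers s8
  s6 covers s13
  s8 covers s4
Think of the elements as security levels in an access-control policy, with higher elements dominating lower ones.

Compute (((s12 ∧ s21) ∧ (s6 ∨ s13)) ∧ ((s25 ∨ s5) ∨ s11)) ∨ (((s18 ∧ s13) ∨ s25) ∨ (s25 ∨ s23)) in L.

s12 ∧ s21 = s21
s6 ∨ s13 = s6
s21 ∧ s6 = s13
s25 ∨ s5 = s12
s12 ∨ s11 = s12
s13 ∧ s12 = s13
s18 ∧ s13 = s23
s23 ∨ s25 = s25
s25 ∨ s23 = s25
s25 ∨ s25 = s25
s13 ∨ s25 = s6

s6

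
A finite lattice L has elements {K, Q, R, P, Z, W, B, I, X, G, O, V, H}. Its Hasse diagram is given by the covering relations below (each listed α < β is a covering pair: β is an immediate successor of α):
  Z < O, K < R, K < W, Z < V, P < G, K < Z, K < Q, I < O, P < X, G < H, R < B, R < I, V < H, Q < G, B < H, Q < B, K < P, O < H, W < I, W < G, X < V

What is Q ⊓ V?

K

Common lower bounds of {Q, V}: K.
The greatest among these is K.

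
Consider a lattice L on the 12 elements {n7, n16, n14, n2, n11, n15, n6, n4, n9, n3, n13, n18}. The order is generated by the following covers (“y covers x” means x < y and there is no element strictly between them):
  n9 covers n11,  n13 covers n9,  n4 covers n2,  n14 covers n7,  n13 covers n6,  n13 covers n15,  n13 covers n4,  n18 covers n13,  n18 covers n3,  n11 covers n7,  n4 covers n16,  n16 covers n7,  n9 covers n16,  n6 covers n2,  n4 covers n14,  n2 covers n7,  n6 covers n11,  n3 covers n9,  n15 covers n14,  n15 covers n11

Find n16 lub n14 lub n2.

n4

Common upper bounds of {n16, n14, n2}: n13, n18, n4.
The least among these is n4.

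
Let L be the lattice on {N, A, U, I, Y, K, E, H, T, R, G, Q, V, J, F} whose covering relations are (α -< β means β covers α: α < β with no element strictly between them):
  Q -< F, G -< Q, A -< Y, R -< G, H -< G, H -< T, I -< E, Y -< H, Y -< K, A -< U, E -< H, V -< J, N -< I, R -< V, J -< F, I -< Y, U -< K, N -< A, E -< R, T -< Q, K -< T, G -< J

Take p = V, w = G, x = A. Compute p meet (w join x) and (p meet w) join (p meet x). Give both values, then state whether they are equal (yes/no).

w join x = G, so p meet (w join x) = V meet G = R.
p meet w = R and p meet x = N, so (p meet w) join (p meet x) = R join N = R.
Equal: yes.

R; R; yes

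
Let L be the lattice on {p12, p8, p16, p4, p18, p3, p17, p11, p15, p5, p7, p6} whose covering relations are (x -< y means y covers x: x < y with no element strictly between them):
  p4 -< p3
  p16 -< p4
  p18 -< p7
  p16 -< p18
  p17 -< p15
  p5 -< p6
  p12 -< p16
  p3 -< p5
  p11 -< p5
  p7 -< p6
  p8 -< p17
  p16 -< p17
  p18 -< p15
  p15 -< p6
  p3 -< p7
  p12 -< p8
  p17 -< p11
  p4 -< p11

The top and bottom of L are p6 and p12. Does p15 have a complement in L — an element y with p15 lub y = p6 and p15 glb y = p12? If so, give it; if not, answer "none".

none

For every candidate y, either p15 ∨ y ≠ p6 or p15 ∧ y ≠ p12; no complement exists.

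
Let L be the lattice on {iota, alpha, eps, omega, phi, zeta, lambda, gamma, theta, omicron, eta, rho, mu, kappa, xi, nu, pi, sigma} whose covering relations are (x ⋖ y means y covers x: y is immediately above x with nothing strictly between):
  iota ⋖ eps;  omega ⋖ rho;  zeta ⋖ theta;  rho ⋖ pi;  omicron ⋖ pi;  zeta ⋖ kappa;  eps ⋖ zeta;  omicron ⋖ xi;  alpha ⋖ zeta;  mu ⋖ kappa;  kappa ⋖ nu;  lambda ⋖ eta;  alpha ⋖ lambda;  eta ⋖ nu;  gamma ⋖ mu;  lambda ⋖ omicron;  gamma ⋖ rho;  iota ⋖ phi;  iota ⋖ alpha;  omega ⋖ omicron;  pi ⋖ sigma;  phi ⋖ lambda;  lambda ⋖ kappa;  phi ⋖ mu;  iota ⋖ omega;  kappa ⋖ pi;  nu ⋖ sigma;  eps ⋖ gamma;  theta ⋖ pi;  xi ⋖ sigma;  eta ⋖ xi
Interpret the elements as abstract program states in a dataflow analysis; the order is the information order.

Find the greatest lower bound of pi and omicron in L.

Common lower bounds of {pi, omicron}: alpha, iota, lambda, omega, omicron, phi.
The greatest among these is omicron.

omicron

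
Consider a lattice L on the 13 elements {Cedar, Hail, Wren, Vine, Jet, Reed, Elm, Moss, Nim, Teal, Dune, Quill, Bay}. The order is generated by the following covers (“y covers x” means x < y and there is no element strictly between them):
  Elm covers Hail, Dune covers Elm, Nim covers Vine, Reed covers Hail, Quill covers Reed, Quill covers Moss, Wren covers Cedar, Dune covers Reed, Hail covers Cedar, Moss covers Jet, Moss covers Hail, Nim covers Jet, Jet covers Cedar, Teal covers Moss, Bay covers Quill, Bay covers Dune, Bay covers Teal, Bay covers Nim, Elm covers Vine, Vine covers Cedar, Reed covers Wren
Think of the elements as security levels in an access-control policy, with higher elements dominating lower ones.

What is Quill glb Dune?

Reed

Common lower bounds of {Quill, Dune}: Cedar, Hail, Reed, Wren.
The greatest among these is Reed.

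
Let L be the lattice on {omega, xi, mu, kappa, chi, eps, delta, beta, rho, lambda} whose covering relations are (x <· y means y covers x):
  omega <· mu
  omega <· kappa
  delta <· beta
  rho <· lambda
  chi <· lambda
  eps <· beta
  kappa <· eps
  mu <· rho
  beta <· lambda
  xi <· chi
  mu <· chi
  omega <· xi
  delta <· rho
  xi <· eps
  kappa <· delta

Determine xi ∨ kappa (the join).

eps

Common upper bounds of {xi, kappa}: beta, eps, lambda.
The least among these is eps.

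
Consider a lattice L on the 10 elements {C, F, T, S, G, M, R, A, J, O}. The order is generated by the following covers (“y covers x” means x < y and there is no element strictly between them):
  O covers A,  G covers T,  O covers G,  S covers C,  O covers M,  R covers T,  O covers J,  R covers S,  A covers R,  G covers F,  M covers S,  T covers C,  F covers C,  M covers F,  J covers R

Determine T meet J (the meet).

T

Common lower bounds of {T, J}: C, T.
The greatest among these is T.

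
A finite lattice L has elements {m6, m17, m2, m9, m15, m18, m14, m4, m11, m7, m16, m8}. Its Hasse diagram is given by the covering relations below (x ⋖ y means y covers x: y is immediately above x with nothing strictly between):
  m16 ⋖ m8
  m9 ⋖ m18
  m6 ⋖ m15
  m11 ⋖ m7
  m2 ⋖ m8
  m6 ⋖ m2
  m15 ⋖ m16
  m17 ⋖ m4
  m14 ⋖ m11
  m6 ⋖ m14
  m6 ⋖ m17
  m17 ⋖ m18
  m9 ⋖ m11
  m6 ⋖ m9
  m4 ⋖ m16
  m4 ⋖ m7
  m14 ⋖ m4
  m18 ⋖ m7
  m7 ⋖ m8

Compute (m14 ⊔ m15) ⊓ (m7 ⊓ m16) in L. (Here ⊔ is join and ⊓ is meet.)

m4

m14 ∨ m15 = m16
m7 ∧ m16 = m4
m16 ∧ m4 = m4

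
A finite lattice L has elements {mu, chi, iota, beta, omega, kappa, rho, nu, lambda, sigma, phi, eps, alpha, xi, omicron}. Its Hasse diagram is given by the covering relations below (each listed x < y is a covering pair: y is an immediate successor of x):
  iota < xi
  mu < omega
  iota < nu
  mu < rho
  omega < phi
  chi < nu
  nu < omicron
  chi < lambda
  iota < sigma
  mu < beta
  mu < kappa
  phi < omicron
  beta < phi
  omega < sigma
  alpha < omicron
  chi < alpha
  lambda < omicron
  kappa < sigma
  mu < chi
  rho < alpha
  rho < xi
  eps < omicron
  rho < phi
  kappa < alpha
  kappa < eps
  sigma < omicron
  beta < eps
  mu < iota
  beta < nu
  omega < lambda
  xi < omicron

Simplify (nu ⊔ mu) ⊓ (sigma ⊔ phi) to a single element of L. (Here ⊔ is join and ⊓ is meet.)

nu

nu ∨ mu = nu
sigma ∨ phi = omicron
nu ∧ omicron = nu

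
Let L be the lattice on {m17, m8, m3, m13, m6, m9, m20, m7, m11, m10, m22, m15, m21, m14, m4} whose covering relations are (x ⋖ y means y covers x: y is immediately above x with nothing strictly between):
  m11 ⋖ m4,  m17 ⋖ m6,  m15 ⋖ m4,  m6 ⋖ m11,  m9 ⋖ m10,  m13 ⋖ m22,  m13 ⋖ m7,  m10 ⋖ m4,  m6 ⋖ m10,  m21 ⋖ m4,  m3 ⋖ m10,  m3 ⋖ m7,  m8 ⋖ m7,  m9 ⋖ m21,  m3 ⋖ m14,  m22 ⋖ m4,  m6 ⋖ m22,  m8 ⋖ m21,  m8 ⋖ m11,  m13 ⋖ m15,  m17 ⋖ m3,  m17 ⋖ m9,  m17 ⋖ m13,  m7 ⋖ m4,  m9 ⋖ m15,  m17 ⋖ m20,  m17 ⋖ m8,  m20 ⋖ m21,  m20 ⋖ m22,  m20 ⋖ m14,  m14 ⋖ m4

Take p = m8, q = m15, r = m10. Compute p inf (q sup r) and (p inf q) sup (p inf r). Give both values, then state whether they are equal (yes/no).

q sup r = m4, so p inf (q sup r) = m8 inf m4 = m8.
p inf q = m17 and p inf r = m17, so (p inf q) sup (p inf r) = m17 sup m17 = m17.
Equal: no.

m8; m17; no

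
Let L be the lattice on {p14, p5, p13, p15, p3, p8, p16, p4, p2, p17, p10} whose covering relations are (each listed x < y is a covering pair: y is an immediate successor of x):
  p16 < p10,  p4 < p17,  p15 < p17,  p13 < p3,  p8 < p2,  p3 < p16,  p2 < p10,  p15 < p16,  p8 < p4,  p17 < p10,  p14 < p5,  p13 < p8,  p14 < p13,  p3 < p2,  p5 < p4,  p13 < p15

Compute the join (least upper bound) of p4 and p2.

Common upper bounds of {p4, p2}: p10.
The least among these is p10.

p10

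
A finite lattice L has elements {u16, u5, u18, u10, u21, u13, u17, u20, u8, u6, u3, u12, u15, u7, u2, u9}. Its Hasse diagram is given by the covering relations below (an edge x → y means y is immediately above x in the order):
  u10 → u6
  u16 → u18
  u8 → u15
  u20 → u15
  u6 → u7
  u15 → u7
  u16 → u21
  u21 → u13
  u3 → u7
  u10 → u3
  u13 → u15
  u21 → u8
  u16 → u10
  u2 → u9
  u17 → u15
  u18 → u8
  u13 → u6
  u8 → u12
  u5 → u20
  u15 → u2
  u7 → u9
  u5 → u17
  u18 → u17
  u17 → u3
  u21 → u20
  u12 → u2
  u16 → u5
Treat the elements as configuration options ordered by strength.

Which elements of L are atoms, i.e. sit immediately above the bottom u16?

u10, u18, u21, u5

The atoms are exactly the elements that cover u16: u10, u18, u21, u5.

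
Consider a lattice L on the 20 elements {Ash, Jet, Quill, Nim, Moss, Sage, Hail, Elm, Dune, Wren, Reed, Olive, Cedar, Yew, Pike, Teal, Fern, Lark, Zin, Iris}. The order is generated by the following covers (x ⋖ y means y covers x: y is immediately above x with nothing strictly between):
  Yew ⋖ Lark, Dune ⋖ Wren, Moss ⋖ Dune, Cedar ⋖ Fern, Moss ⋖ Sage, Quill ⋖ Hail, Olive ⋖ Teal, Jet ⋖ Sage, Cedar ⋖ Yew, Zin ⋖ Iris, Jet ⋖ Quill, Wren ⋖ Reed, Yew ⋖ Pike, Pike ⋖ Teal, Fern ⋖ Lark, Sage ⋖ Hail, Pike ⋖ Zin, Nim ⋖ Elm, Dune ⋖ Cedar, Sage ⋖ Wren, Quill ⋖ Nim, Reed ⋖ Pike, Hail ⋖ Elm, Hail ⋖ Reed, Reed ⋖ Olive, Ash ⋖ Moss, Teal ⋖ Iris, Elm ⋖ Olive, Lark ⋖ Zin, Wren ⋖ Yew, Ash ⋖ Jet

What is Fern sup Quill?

Zin

Common upper bounds of {Fern, Quill}: Iris, Zin.
The least among these is Zin.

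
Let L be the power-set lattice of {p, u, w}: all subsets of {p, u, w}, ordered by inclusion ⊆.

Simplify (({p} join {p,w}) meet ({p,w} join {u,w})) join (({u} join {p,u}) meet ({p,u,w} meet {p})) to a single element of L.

{p,w}

{p} ∨ {p,w} = {p,w}
{p,w} ∨ {u,w} = {p,u,w}
{p,w} ∧ {p,u,w} = {p,w}
{u} ∨ {p,u} = {p,u}
{p,u,w} ∧ {p} = {p}
{p,u} ∧ {p} = {p}
{p,w} ∨ {p} = {p,w}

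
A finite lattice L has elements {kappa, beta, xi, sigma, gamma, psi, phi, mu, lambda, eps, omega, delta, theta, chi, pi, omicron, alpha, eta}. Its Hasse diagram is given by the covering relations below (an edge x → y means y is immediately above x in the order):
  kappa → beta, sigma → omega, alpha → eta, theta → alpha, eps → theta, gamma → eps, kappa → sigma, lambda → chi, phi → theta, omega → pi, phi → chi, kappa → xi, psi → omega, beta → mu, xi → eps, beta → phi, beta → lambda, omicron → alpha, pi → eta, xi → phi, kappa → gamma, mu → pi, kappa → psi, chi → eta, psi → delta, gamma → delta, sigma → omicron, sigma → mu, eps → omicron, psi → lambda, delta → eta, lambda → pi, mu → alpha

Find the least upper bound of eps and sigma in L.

omicron

Common upper bounds of {eps, sigma}: alpha, eta, omicron.
The least among these is omicron.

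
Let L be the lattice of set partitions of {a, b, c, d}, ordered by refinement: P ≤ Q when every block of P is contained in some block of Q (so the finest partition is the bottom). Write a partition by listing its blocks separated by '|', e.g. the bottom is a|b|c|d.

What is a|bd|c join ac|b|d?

ac|bd

Common upper bounds of {a|bd|c, ac|b|d}: abcd, ac|bd.
The least among these is ac|bd.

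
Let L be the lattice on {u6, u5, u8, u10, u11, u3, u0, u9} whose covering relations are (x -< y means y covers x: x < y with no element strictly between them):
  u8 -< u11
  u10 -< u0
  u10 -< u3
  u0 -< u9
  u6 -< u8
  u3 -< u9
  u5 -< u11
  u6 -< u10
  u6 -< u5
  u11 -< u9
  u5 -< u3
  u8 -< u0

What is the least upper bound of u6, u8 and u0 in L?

u0

Common upper bounds of {u6, u8, u0}: u0, u9.
The least among these is u0.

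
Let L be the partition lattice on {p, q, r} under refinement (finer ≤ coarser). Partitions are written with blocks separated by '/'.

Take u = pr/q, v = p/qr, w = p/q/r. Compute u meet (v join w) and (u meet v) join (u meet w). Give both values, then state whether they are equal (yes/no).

v join w = p/qr, so u meet (v join w) = pr/q meet p/qr = p/q/r.
u meet v = p/q/r and u meet w = p/q/r, so (u meet v) join (u meet w) = p/q/r join p/q/r = p/q/r.
Equal: yes.

p/q/r; p/q/r; yes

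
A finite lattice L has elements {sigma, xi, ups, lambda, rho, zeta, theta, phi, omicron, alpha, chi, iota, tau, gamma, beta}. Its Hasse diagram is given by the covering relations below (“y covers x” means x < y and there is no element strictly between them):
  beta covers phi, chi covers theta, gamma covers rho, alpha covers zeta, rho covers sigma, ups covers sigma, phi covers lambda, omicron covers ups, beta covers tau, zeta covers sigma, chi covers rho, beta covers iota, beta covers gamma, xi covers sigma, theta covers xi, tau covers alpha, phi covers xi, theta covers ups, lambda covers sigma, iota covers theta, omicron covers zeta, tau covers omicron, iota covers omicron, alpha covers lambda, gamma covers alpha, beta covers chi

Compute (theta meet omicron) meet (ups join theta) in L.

ups

theta ∧ omicron = ups
ups ∨ theta = theta
ups ∧ theta = ups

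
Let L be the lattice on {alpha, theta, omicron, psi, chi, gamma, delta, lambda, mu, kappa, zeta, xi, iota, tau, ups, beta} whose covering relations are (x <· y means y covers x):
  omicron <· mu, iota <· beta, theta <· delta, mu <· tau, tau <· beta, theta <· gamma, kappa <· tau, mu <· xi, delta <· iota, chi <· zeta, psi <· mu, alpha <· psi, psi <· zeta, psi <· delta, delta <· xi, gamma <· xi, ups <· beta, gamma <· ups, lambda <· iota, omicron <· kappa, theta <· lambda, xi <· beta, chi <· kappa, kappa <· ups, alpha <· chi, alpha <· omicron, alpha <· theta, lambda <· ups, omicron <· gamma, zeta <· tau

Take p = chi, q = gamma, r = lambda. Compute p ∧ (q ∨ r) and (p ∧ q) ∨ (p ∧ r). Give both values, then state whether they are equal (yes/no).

q ∨ r = ups, so p ∧ (q ∨ r) = chi ∧ ups = chi.
p ∧ q = alpha and p ∧ r = alpha, so (p ∧ q) ∨ (p ∧ r) = alpha ∨ alpha = alpha.
Equal: no.

chi; alpha; no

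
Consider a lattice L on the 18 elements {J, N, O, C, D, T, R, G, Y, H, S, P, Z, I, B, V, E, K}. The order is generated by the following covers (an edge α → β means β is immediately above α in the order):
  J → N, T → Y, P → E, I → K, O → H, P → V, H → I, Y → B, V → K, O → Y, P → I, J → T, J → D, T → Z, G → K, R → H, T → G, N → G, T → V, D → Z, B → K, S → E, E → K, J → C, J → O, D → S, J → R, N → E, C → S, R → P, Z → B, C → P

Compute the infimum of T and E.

J

Common lower bounds of {T, E}: J.
The greatest among these is J.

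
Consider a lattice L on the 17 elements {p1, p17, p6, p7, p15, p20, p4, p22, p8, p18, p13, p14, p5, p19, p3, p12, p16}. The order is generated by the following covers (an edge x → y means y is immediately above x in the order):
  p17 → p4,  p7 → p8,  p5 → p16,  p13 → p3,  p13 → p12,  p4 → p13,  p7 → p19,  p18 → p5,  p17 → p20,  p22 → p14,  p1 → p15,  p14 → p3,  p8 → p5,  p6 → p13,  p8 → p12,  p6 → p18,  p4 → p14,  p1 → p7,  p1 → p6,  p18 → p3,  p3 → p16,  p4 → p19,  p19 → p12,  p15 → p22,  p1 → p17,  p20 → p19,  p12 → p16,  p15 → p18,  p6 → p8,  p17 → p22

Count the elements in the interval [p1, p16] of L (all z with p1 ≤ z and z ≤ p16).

The interval [p1, p16] = {p1, p12, p13, p14, p15, p16, p17, p18, p19, p20, p22, p3, p4, p5, p6, p7, p8}, which has 17 elements.

17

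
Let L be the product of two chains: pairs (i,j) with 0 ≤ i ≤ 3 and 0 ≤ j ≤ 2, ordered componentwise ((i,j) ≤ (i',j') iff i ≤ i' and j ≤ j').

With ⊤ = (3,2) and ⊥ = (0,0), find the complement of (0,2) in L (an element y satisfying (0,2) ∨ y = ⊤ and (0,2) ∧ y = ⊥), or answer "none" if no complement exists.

Need y with (0,2) ∨ y = (3,2) and (0,2) ∧ y = (0,0).
Checking each element gives: (3,0).

(3,0)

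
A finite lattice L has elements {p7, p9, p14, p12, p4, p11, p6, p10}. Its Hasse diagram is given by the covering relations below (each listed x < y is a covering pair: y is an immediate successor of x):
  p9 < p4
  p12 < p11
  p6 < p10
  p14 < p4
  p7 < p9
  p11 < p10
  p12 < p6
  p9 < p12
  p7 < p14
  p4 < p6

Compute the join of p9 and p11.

Common upper bounds of {p9, p11}: p10, p11.
The least among these is p11.

p11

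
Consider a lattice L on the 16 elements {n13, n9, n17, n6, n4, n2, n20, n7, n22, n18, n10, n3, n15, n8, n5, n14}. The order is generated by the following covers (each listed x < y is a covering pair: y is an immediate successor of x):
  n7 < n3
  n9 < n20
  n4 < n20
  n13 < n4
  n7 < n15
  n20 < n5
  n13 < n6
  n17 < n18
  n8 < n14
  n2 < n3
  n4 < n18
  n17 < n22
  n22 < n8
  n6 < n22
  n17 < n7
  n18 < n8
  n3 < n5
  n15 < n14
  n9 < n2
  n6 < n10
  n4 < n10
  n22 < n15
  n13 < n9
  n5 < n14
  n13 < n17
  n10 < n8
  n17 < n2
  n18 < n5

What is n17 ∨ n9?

Common upper bounds of {n17, n9}: n14, n2, n3, n5.
The least among these is n2.

n2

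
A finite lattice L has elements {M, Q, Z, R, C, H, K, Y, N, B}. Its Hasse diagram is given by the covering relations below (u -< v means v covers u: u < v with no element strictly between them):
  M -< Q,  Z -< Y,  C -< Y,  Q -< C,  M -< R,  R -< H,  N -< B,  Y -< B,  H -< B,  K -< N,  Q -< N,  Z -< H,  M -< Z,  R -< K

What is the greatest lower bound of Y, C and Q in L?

Common lower bounds of {Y, C, Q}: M, Q.
The greatest among these is Q.

Q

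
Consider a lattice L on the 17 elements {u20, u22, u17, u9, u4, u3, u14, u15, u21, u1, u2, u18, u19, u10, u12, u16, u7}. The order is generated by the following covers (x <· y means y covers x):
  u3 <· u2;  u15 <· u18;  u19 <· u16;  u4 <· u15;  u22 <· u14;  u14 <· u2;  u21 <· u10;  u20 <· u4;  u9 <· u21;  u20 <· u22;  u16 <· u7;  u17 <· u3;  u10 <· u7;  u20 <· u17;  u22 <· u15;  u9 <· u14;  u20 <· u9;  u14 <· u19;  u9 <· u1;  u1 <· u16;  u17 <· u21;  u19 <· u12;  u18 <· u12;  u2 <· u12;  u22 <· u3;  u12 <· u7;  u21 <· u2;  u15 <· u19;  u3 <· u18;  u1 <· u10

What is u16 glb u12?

Common lower bounds of {u16, u12}: u14, u15, u19, u20, u22, u4, u9.
The greatest among these is u19.

u19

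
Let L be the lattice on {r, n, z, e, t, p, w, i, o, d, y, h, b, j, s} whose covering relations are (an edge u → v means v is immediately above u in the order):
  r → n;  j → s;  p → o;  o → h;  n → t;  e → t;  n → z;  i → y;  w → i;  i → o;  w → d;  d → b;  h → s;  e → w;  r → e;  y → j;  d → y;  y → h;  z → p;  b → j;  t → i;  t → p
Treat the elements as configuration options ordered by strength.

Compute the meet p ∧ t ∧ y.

Common lower bounds of {p, t, y}: e, n, r, t.
The greatest among these is t.

t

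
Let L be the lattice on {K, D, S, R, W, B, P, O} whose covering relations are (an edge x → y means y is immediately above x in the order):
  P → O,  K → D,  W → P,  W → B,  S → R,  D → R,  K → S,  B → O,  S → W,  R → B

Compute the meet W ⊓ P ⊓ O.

Common lower bounds of {W, P, O}: K, S, W.
The greatest among these is W.

W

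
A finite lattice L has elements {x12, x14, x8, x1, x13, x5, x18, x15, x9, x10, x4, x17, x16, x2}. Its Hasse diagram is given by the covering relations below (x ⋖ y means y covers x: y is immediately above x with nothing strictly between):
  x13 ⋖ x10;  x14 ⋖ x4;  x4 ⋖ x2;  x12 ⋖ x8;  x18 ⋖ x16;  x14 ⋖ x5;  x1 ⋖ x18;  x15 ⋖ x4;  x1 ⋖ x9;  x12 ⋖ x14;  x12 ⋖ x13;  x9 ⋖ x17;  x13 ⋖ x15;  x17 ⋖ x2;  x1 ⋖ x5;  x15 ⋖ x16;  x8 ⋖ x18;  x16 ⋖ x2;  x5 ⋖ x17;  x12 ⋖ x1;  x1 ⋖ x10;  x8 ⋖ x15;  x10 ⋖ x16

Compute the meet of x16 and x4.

Common lower bounds of {x16, x4}: x12, x13, x15, x8.
The greatest among these is x15.

x15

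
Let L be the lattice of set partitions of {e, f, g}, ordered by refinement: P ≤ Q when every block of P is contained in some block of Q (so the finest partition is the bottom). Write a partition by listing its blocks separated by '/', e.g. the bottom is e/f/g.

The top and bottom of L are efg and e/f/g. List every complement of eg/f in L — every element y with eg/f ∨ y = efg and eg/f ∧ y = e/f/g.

Need y with eg/f ∨ y = efg and eg/f ∧ y = e/f/g.
Checking each element gives: e/fg, ef/g.

e/fg, ef/g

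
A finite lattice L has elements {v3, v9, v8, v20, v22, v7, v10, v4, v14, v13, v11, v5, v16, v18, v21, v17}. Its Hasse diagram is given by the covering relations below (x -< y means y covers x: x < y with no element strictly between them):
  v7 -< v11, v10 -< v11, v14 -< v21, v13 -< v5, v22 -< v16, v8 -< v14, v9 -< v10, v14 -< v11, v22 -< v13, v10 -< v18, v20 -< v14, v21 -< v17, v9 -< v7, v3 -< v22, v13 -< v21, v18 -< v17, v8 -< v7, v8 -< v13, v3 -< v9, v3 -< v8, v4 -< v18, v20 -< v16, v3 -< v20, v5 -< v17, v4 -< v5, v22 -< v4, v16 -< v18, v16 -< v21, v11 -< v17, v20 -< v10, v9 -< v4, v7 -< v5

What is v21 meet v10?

v20

Common lower bounds of {v21, v10}: v20, v3.
The greatest among these is v20.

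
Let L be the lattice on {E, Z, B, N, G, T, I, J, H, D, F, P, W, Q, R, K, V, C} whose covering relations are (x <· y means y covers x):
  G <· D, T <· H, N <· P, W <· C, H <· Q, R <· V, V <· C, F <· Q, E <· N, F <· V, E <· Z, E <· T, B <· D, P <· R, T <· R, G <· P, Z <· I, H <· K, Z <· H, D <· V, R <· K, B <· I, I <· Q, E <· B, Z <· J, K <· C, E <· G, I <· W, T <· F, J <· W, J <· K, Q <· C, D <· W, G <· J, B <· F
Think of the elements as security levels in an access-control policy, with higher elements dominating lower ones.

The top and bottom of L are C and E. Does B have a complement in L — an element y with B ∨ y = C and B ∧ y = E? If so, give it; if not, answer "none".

Need y with B ∨ y = C and B ∧ y = E.
Checking each element gives: K.

K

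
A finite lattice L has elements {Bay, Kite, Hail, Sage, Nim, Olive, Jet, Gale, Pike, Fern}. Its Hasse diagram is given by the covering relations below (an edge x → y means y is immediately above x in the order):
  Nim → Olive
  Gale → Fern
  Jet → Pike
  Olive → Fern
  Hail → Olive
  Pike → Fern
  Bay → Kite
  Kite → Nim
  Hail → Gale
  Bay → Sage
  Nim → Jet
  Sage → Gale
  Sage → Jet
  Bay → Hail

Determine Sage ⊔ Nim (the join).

Common upper bounds of {Sage, Nim}: Fern, Jet, Pike.
The least among these is Jet.

Jet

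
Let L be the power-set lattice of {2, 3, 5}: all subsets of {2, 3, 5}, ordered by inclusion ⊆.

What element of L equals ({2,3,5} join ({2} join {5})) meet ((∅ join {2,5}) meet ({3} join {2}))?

{2} ∨ {5} = {2,5}
{2,3,5} ∨ {2,5} = {2,3,5}
∅ ∨ {2,5} = {2,5}
{3} ∨ {2} = {2,3}
{2,5} ∧ {2,3} = {2}
{2,3,5} ∧ {2} = {2}

{2}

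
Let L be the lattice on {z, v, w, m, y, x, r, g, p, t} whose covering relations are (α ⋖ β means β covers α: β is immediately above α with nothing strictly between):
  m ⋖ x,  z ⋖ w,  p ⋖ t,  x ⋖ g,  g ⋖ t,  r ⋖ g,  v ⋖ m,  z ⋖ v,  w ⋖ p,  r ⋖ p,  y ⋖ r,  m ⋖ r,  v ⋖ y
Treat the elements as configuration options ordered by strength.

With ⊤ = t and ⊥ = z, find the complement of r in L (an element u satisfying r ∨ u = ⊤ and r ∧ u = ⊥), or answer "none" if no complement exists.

none

For every candidate u, either r ∨ u ≠ t or r ∧ u ≠ z; no complement exists.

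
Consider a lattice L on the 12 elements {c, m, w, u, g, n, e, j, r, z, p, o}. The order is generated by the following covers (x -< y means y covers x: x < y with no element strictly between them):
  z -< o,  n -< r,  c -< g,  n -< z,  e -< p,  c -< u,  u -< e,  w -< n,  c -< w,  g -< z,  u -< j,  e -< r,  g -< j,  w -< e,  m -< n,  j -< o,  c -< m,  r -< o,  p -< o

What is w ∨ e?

Common upper bounds of {w, e}: e, o, p, r.
The least among these is e.

e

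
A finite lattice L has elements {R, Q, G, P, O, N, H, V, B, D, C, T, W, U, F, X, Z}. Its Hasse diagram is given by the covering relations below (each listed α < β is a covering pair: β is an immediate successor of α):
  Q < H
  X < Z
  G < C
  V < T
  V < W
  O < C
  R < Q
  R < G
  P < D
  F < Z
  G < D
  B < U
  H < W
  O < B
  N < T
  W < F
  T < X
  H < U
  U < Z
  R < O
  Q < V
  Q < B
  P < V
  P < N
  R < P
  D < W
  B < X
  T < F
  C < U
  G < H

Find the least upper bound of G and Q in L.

H

Common upper bounds of {G, Q}: F, H, U, W, Z.
The least among these is H.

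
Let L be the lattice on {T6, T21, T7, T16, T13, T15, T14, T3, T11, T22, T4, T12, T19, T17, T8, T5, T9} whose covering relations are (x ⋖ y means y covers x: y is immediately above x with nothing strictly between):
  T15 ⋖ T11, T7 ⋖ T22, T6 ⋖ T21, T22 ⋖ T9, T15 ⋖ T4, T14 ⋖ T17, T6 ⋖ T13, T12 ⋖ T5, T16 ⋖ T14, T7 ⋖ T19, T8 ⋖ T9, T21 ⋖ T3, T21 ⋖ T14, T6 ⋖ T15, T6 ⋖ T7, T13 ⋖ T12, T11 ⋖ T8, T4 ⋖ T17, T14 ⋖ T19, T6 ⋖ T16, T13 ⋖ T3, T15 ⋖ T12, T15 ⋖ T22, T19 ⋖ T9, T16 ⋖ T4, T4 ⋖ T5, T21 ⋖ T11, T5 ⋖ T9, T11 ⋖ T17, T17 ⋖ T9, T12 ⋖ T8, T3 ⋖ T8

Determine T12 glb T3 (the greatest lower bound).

Common lower bounds of {T12, T3}: T13, T6.
The greatest among these is T13.

T13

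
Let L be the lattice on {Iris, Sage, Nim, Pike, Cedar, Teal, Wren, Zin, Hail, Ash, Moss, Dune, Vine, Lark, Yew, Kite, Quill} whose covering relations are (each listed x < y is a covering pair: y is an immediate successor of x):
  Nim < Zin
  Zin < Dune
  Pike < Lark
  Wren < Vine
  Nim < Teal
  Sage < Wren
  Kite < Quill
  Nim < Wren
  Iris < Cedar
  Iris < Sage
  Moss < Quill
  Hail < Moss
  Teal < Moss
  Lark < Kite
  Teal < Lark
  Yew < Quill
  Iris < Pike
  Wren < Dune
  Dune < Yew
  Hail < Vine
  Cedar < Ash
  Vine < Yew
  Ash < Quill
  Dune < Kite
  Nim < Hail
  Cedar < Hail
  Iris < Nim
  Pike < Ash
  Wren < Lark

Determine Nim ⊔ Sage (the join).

Common upper bounds of {Nim, Sage}: Dune, Kite, Lark, Quill, Vine, Wren, Yew.
The least among these is Wren.

Wren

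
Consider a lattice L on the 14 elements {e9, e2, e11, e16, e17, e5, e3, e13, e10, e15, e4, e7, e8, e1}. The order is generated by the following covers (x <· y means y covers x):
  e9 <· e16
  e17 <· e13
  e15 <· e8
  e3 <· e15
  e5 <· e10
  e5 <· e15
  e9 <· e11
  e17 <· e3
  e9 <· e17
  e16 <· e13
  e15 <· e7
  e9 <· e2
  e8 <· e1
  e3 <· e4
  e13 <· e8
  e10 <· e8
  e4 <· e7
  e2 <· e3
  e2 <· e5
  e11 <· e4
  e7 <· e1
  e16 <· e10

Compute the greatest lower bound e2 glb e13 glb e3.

Common lower bounds of {e2, e13, e3}: e9.
The greatest among these is e9.

e9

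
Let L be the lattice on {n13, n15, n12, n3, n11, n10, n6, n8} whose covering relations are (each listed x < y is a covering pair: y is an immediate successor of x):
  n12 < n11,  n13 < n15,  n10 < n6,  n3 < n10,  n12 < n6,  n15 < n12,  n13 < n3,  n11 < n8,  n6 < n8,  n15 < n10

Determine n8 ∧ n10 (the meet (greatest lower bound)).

n10

Common lower bounds of {n8, n10}: n10, n13, n15, n3.
The greatest among these is n10.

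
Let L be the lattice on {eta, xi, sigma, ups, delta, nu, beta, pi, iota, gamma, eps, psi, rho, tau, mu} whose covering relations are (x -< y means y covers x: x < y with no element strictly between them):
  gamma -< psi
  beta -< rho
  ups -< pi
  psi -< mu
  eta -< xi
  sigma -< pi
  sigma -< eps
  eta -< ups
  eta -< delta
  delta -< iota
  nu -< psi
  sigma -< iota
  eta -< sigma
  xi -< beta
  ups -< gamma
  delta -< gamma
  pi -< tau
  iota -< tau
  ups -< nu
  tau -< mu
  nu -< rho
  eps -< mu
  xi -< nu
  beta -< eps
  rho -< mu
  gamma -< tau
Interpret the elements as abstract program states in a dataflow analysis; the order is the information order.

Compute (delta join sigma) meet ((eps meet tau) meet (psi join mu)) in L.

delta ∨ sigma = iota
eps ∧ tau = sigma
psi ∨ mu = mu
sigma ∧ mu = sigma
iota ∧ sigma = sigma

sigma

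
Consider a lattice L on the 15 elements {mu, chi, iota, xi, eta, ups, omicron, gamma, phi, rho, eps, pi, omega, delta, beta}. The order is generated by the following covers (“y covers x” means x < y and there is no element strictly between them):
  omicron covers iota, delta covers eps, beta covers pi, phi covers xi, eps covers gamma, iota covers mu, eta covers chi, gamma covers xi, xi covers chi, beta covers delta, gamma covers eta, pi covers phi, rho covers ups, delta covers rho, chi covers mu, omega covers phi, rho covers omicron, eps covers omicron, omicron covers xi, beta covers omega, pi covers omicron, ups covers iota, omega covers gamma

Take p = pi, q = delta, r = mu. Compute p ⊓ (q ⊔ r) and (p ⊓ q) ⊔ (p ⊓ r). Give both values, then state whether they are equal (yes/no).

q ⊔ r = delta, so p ⊓ (q ⊔ r) = pi ⊓ delta = omicron.
p ⊓ q = omicron and p ⊓ r = mu, so (p ⊓ q) ⊔ (p ⊓ r) = omicron ⊔ mu = omicron.
Equal: yes.

omicron; omicron; yes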